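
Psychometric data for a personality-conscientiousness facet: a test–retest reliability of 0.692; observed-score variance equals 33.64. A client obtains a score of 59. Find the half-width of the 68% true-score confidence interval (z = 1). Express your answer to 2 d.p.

3.22

σ = 33.64^(1/2) = 5.800
SEM = 5.800 * √(1 − 0.692) = 5.800 * √0.308 ≈ 5.800 * 0.555 ≈ 3.219
Half-width = 1*3.219 ≈ 3.219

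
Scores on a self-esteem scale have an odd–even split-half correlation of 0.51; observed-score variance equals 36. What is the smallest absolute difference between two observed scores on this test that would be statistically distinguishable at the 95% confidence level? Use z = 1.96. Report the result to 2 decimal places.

σ = 36^(1/2) = 6.0000
Full-length reliability (Spearman-Brown) = 2(0.51)/(1+0.51) ≈ 0.6755
SEM = 6.0000·√(1 − 0.6755) ≈ 3.4179
SE_diff = √2 · SEM ≈ 4.8337
Minimum reliable difference = 1.96 · SE_diff ≈ 1.96 · 4.8337 ≈ 9.4740

9.47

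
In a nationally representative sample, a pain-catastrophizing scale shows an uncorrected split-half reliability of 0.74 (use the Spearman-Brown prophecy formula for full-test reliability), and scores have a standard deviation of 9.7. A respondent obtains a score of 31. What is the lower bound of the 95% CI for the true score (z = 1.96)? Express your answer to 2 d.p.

23.65

r_full = 2·0.74 / (1 + 0.74) ≈ 0.85057
SEM = 9.70000*√(1 − 0.85057) ≈ 3.74959
Half-width = 1.96*3.74959 ≈ 7.34920
Lower bound: 31 − 7.34920 = 23.65080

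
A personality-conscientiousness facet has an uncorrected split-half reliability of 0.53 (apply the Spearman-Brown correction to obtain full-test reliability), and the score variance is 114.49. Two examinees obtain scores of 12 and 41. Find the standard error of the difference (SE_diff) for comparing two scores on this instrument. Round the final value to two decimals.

8.39

σ = 114.49^(1/2) = 10.70000
r_full = 2·0.53 / (1 + 0.53) ≈ 0.69281
The standard error of measurement is 10.70000*√(1 − 0.69281) ≈ 10.70000*0.55425 ≈ 5.93044.
Standard error of the difference = 5.93044·√2 ≈ 8.38691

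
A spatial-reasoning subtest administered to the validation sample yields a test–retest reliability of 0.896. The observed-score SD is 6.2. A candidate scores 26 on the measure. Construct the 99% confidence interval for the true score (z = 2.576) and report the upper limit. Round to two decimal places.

SEM = 6.2000 × √(1 − 0.8960) = 6.2000 × √0.1040 ≈ 6.2000 × 0.3225 ≈ 1.9994
Margin = 2.576 × 1.9994 ≈ 5.1506
Upper bound: 26 + 5.1506 = 31.1506

31.15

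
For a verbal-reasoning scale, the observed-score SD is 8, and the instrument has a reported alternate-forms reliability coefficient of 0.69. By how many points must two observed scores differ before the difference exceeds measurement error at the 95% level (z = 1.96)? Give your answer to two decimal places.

12.35

SEM = 8.000 × √(1 − 0.690) = 8.000 × √0.310 ≈ 8.000 × 0.557 ≈ 4.454
SE_diff = √2 × SEM ≈ 6.299
Smallest detectable difference = 1.96×6.299 ≈ 12.346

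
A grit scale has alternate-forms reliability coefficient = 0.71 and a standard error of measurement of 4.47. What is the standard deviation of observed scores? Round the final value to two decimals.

σ = SEM·(1 − r)^(−1/2) ≈ 4.47·1.8570 ≈ 8.3006

8.30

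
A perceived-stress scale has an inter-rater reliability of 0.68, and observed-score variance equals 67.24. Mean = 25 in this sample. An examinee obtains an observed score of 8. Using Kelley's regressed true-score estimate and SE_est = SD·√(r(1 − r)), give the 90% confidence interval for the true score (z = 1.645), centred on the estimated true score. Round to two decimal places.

[7.15, 19.73]

σ = 67.24^(1/2) = 8.2000
Estimated true score = 0.6800×8 + (1 − 0.6800)×25 ≈ 13.4400
SE_est = SD × √(r(1 − r)) = 8.2000 × √0.2176 ≈ 8.2000 × 0.4665 ≈ 3.8251
CI = 13.4400 ± 1.645 × 3.8251 → [7.1477, 19.7323]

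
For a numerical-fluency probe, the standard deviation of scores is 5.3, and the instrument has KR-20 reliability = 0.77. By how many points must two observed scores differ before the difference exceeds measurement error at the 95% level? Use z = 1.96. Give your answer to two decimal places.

SEM = 5.3000 * √(1 − 0.7700) = 5.3000 * √0.2300 ≈ 5.3000 * 0.4796 ≈ 2.5418
SE_diff = √2 * SEM ≈ 3.5946
Smallest detectable difference = 1.96*3.5946 ≈ 7.0455

7.05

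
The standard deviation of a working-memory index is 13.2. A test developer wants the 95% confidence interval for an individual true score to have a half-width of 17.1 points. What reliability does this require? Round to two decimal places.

0.56

Required SEM = 17.1 / 1.96 ≃ 8.72449
r = 1 − (8.72449/13.2)² ≃ 1 − 0.43685 ≃ 0.56315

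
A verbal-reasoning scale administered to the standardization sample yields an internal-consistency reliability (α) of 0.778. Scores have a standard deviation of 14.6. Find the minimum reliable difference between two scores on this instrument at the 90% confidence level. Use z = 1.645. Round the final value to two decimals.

The standard error of measurement is 14.6000·√(1 − 0.7780) ≈ 14.6000·0.4712 ≈ 6.8791.
SE_diff = √2 · SEM ≈ 9.7285
Minimum reliable difference = 1.645 · SE_diff ≈ 1.645 · 9.7285 ≈ 16.0033

16.00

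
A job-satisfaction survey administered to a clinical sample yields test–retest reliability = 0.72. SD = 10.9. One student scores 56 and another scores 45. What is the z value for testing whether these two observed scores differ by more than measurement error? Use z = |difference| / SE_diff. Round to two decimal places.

1.35

SEM = 10.900×√(1 − 0.720) ≈ 5.768
SE_diff = √2 × SEM ≈ 8.157
z = |56 − 45| / 8.157 = 11 / 8.157 ≈ 1.349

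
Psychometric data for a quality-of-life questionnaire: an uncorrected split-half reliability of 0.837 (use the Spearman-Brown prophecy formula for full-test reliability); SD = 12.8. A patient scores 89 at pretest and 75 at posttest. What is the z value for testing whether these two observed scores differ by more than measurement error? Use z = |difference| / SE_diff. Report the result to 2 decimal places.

Full-length reliability (Spearman-Brown) = 2(0.837)/(1+0.837) ≈ 0.911
The standard error of measurement is 12.800·√(1 − 0.911) ≈ 12.800·0.298 ≈ 3.813.
Standard error of the difference = 3.813·√2 ≈ 5.392
z = |89 − 75| / 5.392 = 14 / 5.392 ≈ 2.596

2.60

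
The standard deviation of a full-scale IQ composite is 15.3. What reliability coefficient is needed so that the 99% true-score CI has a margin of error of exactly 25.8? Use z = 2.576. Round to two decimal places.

0.57

SEM needed = half-width / z = 25.8/2.576 ≈ 10.0155
r = 1 − (SEM / SD)² = 1 − (10.0155 / 15.3)² ≈ 1 − 0.4285 ≈ 0.5715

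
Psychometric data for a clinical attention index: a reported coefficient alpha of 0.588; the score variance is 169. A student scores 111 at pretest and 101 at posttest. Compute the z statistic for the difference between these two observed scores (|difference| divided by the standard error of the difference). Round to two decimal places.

SD = √169 ≃ 13.00000
SEM = 13.00000·√(1 − 0.58800) ≃ 8.34434
SE_diff = √2 · SEM ≃ 11.80068
z = |111 − 101| / 11.80068 = 10 / 11.80068 ≃ 0.84741

0.85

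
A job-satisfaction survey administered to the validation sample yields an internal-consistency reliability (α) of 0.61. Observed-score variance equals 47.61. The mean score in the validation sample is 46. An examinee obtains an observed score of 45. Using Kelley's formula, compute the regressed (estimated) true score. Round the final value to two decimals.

45.39

T̂ = r·X + (1 − r)·M = 0.61000×45 + 0.39000×46 = 27.45000 + 17.94000 ≈ 45.39000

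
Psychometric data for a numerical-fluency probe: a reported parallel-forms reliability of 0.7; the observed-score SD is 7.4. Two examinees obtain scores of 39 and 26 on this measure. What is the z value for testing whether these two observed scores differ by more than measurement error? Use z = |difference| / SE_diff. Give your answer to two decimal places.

2.27

SEM = 7.4000 × √(1 − 0.7000) = 7.4000 × √0.3000 ≈ 7.4000 × 0.5477 ≈ 4.0531
Standard error of the difference = 4.0531·√2 ≈ 5.7320
z = 13 / 5.7320 ≈ 2.2680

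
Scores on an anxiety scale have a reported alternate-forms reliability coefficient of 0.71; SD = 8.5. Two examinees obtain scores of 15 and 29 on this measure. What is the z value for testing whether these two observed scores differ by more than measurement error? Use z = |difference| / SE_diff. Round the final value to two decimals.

SEM = 8.5000×√(1 − 0.7100) ≃ 4.5774
Standard error of the difference = 4.5774·√2 ≃ 6.4734
z = |15 − 29| / 6.4734 = 14 / 6.4734 ≃ 2.1627

2.16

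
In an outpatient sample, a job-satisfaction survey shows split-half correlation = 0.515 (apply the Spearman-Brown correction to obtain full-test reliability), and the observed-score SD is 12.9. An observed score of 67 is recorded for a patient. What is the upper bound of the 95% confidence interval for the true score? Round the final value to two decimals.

81.31

Full-length reliability (Spearman-Brown) = 2(0.515)/(1+0.515) ≈ 0.6799
SEM = 12.9000 * √(1 − 0.6799) = 12.9000 * √0.3201 ≈ 12.9000 * 0.5658 ≈ 7.2988
Margin = 1.96 * 7.2988 ≈ 14.3057
Upper bound: 67 + 14.3057 = 81.3057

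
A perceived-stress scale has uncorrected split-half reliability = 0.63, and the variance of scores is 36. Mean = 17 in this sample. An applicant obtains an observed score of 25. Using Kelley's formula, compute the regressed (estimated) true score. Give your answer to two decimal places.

r_full = 2·0.63 / (1 + 0.63) ≃ 0.7730
T̂ = 0.7730(25) + 0.2270(17) ≃ 23.1840

23.18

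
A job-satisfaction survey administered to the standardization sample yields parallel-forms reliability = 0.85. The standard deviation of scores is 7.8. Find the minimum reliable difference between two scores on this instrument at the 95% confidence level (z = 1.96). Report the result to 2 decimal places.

The standard error of measurement is 7.8000×√(1 − 0.8500) ≈ 7.8000×0.3873 ≈ 3.0209.
SE_diff = SEM × √2 ≈ 3.0209 × 1.4142 ≈ 4.2722
Smallest detectable difference = 1.96×4.2722 ≈ 8.3736

8.37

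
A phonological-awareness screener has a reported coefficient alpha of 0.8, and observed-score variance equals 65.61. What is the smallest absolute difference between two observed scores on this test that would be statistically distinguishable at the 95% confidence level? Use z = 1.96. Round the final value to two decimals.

SD = √65.61 = 8.100
The standard error of measurement is 8.100*√(1 − 0.800) ≈ 8.100*0.447 ≈ 3.622.
SE_diff = √2 * SEM ≈ 5.123
Smallest detectable difference = 1.96*5.123 ≈ 10.041

10.04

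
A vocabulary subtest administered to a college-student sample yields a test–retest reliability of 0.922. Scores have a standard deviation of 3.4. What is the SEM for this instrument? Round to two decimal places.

0.95

SEM = 3.40000*√(1 − 0.92200) ≈ 0.94957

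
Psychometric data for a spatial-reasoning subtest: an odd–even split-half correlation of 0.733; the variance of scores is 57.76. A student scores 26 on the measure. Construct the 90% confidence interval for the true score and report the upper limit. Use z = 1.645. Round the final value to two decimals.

30.91

σ = 57.76^(1/2) = 7.6000
r_full = 2·0.733 / (1 + 0.733) ≈ 0.8459
SEM = 7.6000 × √(1 − 0.8459) = 7.6000 × √0.1541 ≈ 7.6000 × 0.3925 ≈ 2.9831
Margin = 1.645 × 2.9831 ≈ 4.9072
Upper limit = 26 + 4.9072 ≈ 30.9072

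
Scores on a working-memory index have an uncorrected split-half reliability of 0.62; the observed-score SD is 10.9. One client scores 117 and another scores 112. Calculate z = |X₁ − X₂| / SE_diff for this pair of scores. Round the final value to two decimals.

r_full = 2·0.62 / (1 + 0.62) ≈ 0.76543
SEM = 10.90000 × √(1 − 0.76543) = 10.90000 × √0.23457 ≈ 10.90000 × 0.48432 ≈ 5.27911
Standard error of the difference = 5.27911·√2 ≈ 7.46579
z = |117 − 112| / 7.46579 = 5 / 7.46579 ≈ 0.66972

0.67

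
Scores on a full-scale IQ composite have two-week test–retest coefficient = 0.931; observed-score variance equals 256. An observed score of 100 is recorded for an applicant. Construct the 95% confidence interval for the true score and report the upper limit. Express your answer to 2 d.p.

σ = 256^(1/2) = 16.0000
SEM = 16.0000 × √(1 − 0.9310) = 16.0000 × √0.0690 ≈ 16.0000 × 0.2627 ≈ 4.2029
Margin = 1.96 × 4.2029 ≈ 8.2376
Upper limit = 100 + 8.2376 ≈ 108.2376

108.24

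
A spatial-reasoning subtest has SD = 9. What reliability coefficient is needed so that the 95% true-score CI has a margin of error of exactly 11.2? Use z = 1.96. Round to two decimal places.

0.60

SEM needed = half-width / z = 11.2/1.96 ≈ 5.714
r = 1 − (SEM / SD)² = 1 − (5.714 / 9)² ≈ 1 − 0.403 ≈ 0.597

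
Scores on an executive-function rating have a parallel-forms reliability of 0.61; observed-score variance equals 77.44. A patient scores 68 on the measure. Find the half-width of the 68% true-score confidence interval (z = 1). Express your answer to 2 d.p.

5.50

SD = √77.44 ≃ 8.8000
SEM = 8.8000 × √(1 − 0.6100) = 8.8000 × √0.3900 ≃ 8.8000 × 0.6245 ≃ 5.4956
Margin = 1 × 5.4956 ≃ 5.4956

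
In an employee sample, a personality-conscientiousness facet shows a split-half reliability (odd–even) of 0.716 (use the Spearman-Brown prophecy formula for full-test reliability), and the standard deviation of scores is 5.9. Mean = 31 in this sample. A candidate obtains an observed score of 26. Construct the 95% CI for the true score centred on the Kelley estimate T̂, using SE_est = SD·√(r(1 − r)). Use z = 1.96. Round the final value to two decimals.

[22.53, 31.13]

Full-length reliability (Spearman-Brown) = 2(0.716)/(1+0.716) ≈ 0.834
T̂ = r·X + (1 − r)·M = 0.834×26 + 0.166×31 ≈ 21.697 + 5.131 ≈ 26.828
SE_est = 5.900·√[r(1 − r)] ≈ 2.193
95% CI: 26.828 ± 4.298 ≈ (22.530, 31.125)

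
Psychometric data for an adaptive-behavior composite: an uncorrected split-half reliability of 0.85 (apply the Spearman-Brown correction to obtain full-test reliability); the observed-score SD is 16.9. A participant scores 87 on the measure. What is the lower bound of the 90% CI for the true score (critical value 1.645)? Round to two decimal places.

79.08

Spearman-Brown: r = 2(0.85) / (1 + 0.85) = 1.7000 / 1.8500 ≈ 0.9189
SEM = 16.9000×√(1 − 0.9189) ≈ 4.8122
Margin = 1.645 × 4.8122 ≈ 7.9161
Lower limit = 87 − 7.9161 ≈ 79.0839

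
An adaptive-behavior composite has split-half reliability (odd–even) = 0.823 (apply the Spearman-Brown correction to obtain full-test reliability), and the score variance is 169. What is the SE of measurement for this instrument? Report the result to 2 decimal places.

SD = √169 ≈ 13.0000
Full-length reliability (Spearman-Brown) = 2(0.823)/(1+0.823) ≈ 0.9029
The standard error of measurement is 13.0000*√(1 − 0.9029) ≈ 13.0000*0.3116 ≈ 4.0508.

4.05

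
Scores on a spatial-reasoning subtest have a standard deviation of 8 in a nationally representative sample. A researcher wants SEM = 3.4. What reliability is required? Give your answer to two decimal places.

Required reliability = 1 − (SEM/SD)² = 1 − 0.1806 ≈ 0.8194

0.82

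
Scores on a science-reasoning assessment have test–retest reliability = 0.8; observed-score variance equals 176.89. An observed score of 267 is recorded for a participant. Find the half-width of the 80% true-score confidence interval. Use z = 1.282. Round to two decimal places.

σ = 176.89^(1/2) = 13.3000
The standard error of measurement is 13.3000·√(1 − 0.8000) ≃ 13.3000·0.4472 ≃ 5.9479.
Half-width = 1.282·5.9479 ≃ 7.6253

7.63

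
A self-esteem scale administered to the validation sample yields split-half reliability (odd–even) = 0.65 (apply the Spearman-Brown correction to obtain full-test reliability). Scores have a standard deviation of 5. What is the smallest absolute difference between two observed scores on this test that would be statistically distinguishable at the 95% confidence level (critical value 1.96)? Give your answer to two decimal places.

r_full = 2·0.65 / (1 + 0.65) ≃ 0.788
SEM = 5.000 * √(1 − 0.788) = 5.000 * √0.212 ≃ 5.000 * 0.461 ≃ 2.303
SE_diff = SEM * √2 ≃ 2.303 * 1.414 ≃ 3.257
Smallest detectable difference = 1.96*3.257 ≃ 6.383

6.38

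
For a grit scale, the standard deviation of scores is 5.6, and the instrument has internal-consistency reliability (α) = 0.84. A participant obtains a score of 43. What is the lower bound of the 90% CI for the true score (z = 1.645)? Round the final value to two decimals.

The standard error of measurement is 5.60000×√(1 − 0.84000) ≈ 5.60000×0.40000 ≈ 2.24000.
1.645 × SEM ≈ 3.68480
Lower limit = 43 − 3.68480 ≈ 39.31520

39.32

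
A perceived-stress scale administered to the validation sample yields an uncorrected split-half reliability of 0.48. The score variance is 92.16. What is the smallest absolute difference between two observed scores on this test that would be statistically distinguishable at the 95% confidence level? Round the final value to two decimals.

SD = √92.16 ≈ 9.600
r_full = 2·0.48 / (1 + 0.48) ≈ 0.649
SEM = 9.600 * √(1 − 0.649) = 9.600 * √0.351 ≈ 9.600 * 0.593 ≈ 5.690
Standard error of the difference = 5.690·√2 ≈ 8.047
Smallest detectable difference = 1.96*8.047 ≈ 15.773

15.77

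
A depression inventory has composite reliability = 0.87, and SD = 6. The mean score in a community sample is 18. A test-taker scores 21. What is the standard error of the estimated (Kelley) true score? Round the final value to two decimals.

2.02

SE_est = SD · √(r(1 − r)) = 6.00000 · √0.11310 ≃ 6.00000 · 0.33630 ≃ 2.01782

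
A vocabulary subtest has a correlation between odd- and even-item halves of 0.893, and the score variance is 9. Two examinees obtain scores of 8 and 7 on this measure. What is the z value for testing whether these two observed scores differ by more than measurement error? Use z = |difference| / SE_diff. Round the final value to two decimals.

σ = 9^(1/2) = 3.0000
r_full = 2·0.893 / (1 + 0.893) ≈ 0.9435
SEM = 3.0000 × √(1 − 0.9435) = 3.0000 × √0.0565 ≈ 3.0000 × 0.2377 ≈ 0.7132
Standard error of the difference = 0.7132·√2 ≈ 1.0087
z = |8 − 7| / 1.0087 = 1 / 1.0087 ≈ 0.9914

0.99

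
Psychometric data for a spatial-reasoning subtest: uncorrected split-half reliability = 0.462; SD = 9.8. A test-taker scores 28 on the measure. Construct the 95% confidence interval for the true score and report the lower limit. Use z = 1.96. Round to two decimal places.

16.35

Spearman-Brown: r = 2(0.462) / (1 + 0.462) = 0.9240 / 1.4620 ≈ 0.6320
SEM = 9.8000·√(1 − 0.6320) ≈ 5.9449
Half-width = 1.96·5.9449 ≈ 11.6520
Lower limit = 28 − 11.6520 ≈ 16.3480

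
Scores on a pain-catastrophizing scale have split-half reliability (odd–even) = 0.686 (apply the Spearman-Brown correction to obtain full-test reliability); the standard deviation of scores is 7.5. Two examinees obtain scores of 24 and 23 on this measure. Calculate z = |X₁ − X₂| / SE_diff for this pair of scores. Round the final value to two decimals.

0.22

Spearman-Brown: r = 2(0.686) / (1 + 0.686) = 1.3720 / 1.6860 ≈ 0.8138
SEM = 7.5000·√(1 − 0.8138) ≈ 3.2367
SE_diff = SEM · √2 ≈ 3.2367 · 1.4142 ≈ 4.5773
z = 1 / 4.5773 ≈ 0.2185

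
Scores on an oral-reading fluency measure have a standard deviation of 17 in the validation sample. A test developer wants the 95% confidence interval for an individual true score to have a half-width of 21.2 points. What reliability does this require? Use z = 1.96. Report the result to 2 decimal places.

Required SEM = 21.2 / 1.96 ≈ 10.8163
Required reliability = 1 − (SEM/SD)² = 1 − 0.4048 ≈ 0.5952

0.60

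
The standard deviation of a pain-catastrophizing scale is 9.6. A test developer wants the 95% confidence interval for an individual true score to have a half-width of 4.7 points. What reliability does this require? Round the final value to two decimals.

0.94

SEM needed = half-width / z = 4.7/1.96 ≈ 2.39796
r = 1 − (2.39796/9.6)² ≈ 1 − 0.06239 ≈ 0.93761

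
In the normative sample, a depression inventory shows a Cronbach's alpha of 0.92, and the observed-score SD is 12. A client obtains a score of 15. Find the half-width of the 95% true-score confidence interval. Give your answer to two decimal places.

SEM = 12.000 · √(1 − 0.920) = 12.000 · √0.080 ≃ 12.000 · 0.283 ≃ 3.394
1.96 · SEM ≃ 6.652

6.65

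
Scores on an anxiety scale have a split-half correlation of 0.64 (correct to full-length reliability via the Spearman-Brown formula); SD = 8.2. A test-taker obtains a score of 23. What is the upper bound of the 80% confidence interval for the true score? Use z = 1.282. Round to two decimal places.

r_full = 2·0.64 / (1 + 0.64) ≈ 0.78049
SEM = 8.20000 × √(1 − 0.78049) = 8.20000 × √0.21951 ≈ 8.20000 × 0.46852 ≈ 3.84187
Half-width = 1.282×3.84187 ≈ 4.92528
Upper limit = 23 + 4.92528 ≈ 27.92528

27.93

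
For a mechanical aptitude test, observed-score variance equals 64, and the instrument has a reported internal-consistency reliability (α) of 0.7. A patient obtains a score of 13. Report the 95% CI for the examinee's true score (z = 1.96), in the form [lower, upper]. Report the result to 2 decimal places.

SD = √64 = 8.00000
SEM = 8.00000 · √(1 − 0.70000) = 8.00000 · √0.30000 ≃ 8.00000 · 0.54772 ≃ 4.38178
Half-width = 1.96·4.38178 ≃ 8.58829
CI = 13 ± 8.58829 → [4.41171, 21.58829]

[4.41, 21.59]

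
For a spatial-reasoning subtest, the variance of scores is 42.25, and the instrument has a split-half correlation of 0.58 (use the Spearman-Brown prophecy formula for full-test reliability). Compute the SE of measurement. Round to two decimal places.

SD = √42.25 ≈ 6.50000
r_full = 2·0.58 / (1 + 0.58) ≈ 0.73418
SEM = 6.50000·√(1 − 0.73418) ≈ 3.35127

3.35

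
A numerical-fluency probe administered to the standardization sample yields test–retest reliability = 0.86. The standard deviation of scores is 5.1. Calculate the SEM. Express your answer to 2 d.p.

SEM = 5.100 × √(1 − 0.860) = 5.100 × √0.140 ≈ 5.100 × 0.374 ≈ 1.908

1.91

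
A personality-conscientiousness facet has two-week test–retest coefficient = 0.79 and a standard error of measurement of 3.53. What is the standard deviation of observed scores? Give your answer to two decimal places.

SD = SEM / √(1 − r) = 3.53 / √0.2100 ≃ 3.53 / 0.4583 ≃ 7.7031

7.70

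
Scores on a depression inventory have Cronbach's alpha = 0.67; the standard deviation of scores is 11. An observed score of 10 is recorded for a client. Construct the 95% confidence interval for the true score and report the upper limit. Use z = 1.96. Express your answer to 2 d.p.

22.39

SEM = 11.0000*√(1 − 0.6700) ≈ 6.3190
Margin = 1.96 * 6.3190 ≈ 12.3853
Upper limit = 10 + 12.3853 ≈ 22.3853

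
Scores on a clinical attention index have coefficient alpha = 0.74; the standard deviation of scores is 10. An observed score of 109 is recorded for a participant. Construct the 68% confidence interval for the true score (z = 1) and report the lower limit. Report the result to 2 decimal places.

SEM = 10.0000×√(1 − 0.7400) ≈ 5.0990
Half-width = 1×5.0990 ≈ 5.0990
Lower limit = 109 − 5.0990 ≈ 103.9010

103.90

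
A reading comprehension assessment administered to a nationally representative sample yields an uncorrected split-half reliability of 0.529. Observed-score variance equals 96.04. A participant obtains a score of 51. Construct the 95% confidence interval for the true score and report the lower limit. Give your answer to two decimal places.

σ = 96.04^(1/2) = 9.8000
r_full = 2·0.529 / (1 + 0.529) ≈ 0.6920
SEM = 9.8000*√(1 − 0.6920) ≈ 5.4392
Margin = 1.96 * 5.4392 ≈ 10.6608
Lower limit = 51 − 10.6608 ≈ 40.3392

40.34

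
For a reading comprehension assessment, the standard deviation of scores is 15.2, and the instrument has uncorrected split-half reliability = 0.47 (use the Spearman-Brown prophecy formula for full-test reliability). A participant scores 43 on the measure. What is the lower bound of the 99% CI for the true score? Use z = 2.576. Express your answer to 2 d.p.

19.49

Spearman-Brown: r = 2(0.47) / (1 + 0.47) = 0.9400 / 1.4700 ≈ 0.6395
SEM = 15.2000 * √(1 − 0.6395) = 15.2000 * √0.3605 ≈ 15.2000 * 0.6005 ≈ 9.1269
Margin = 2.576 * 9.1269 ≈ 23.5109
Lower bound: 43 − 23.5109 = 19.4891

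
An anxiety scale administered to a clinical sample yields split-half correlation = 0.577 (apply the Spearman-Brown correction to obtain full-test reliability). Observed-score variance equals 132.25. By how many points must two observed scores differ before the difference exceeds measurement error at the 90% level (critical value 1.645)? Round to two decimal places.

13.86

σ = 132.25^(1/2) = 11.50000
r_full = 2·0.577 / (1 + 0.577) ≈ 0.73177
SEM = 11.50000*√(1 − 0.73177) ≈ 5.95597
Standard error of the difference = 5.95597·√2 ≈ 8.42301
Smallest detectable difference = 1.645*8.42301 ≈ 13.85585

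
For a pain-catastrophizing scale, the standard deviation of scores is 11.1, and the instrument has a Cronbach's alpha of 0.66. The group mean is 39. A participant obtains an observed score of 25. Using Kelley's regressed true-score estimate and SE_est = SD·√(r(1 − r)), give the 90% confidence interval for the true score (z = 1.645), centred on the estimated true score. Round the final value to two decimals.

T̂ = r·X + (1 − r)·M = 0.6600×25 + 0.3400×39 = 16.5000 + 13.2600 ≈ 29.7600
SE_est = SD × √(r(1 − r)) = 11.1000 × √0.2244 ≈ 11.1000 × 0.4737 ≈ 5.2582
CI = 29.7600 ± 1.645 × 5.2582 → [21.1103, 38.4097]

[21.11, 38.41]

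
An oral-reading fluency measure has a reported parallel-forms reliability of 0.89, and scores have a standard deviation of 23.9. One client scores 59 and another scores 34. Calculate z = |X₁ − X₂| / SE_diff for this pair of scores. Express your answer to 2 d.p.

SEM = 23.900*√(1 − 0.890) ≃ 7.927
SE_diff = SEM * √2 ≃ 7.927 * 1.414 ≃ 11.210
z = 25 / 11.210 ≃ 2.230

2.23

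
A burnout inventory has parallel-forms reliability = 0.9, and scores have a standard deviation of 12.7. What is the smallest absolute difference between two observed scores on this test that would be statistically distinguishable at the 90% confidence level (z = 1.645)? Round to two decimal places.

The standard error of measurement is 12.7000*√(1 − 0.9000) ≈ 12.7000*0.3162 ≈ 4.0161.
SE_diff = √2 * SEM ≈ 5.6796
Minimum reliable difference = 1.645 * SE_diff ≈ 1.645 * 5.6796 ≈ 9.3430

9.34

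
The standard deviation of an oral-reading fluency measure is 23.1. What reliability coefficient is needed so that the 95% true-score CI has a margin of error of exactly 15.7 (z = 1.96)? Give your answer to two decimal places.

0.88

SEM needed = half-width / z = 15.7/1.96 ≈ 8.010
Required reliability = 1 − (SEM/SD)² = 1 − 0.120 ≈ 0.880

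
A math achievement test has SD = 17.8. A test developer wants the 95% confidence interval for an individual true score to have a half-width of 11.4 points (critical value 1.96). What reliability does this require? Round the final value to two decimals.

SEM needed = half-width / z = 11.4/1.96 ≃ 5.8163
r = 1 − (SEM / SD)² = 1 − (5.8163 / 17.8)² ≃ 1 − 0.1068 ≃ 0.8932

0.89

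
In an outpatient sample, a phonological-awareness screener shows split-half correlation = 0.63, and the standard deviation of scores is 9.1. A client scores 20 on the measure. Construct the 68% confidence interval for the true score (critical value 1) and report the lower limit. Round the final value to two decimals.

15.66

Full-length reliability (Spearman-Brown) = 2(0.63)/(1+0.63) ≈ 0.77301
The standard error of measurement is 9.10000·√(1 − 0.77301) ≈ 9.10000·0.47644 ≈ 4.33559.
Margin = 1 · 4.33559 ≈ 4.33559
Lower bound: 20 − 4.33559 = 15.66441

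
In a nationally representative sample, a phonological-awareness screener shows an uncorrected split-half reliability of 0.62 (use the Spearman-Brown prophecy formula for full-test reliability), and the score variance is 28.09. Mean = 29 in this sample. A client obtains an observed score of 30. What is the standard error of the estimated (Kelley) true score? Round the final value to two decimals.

2.25

σ = 28.09^(1/2) = 5.3000
Spearman-Brown: r = 2(0.62) / (1 + 0.62) = 1.2400 / 1.6200 ≈ 0.7654
SE_est = SD * √(r(1 − r)) = 5.3000 * √0.1795 ≈ 5.3000 * 0.4237 ≈ 2.2458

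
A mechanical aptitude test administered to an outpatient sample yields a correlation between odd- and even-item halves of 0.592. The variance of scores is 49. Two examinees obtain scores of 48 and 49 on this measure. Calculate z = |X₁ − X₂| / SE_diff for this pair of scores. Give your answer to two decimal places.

0.20

σ = 49^(1/2) = 7.000
Spearman-Brown: r = 2(0.592) / (1 + 0.592) = 1.184 / 1.592 ≈ 0.744
SEM = 7.000 × √(1 − 0.744) = 7.000 × √0.256 ≈ 7.000 × 0.506 ≈ 3.544
SE_diff = √2 × SEM ≈ 5.012
z = 1 / 5.012 ≈ 0.200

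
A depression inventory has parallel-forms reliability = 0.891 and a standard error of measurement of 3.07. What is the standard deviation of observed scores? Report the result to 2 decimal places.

9.30

SD = 3.07 / √(1 − 0.891) ≈ 9.29876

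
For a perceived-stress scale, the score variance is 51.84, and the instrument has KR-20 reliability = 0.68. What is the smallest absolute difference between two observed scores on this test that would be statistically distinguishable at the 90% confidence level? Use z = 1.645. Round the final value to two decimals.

σ = 51.84^(1/2) = 7.20000
SEM = 7.20000·√(1 − 0.68000) ≈ 4.07294
SE_diff = √2 · SEM ≈ 5.76000
Smallest detectable difference = 1.645·5.76000 ≈ 9.47520

9.48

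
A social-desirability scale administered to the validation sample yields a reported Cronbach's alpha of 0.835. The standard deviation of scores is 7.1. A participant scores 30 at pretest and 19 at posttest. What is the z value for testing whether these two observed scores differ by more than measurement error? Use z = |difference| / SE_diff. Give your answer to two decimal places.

SEM = 7.100 × √(1 − 0.835) = 7.100 × √0.165 ≈ 7.100 × 0.406 ≈ 2.884
Standard error of the difference = 2.884·√2 ≈ 4.079
z = 11 / 4.079 ≈ 2.697

2.70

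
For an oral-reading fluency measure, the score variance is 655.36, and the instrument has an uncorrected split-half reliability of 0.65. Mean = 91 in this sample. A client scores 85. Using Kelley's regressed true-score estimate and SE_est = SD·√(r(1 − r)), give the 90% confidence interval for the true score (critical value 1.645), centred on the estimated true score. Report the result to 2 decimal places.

[69.06, 103.49]

SD = √655.36 = 25.6000
Spearman-Brown: r = 2(0.65) / (1 + 0.65) = 1.3000 / 1.6500 ≃ 0.7879
T̂ = r·X + (1 − r)·M = 0.7879×85 + 0.2121×91 ≃ 66.9697 + 19.3030 ≃ 86.2727
SE_est = 25.6000·√[r(1 − r)] ≃ 10.4655
90% CI: 86.2727 ± 17.2158 ≃ (69.0569, 103.4885)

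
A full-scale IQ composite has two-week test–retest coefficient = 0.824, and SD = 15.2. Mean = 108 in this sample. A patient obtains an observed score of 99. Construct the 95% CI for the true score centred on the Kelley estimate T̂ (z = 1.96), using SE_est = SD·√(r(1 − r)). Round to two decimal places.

[89.24, 111.93]

Estimated true score = 0.8240×99 + (1 − 0.8240)×108 ≈ 100.5840
SE_est = SD × √(r(1 − r)) = 15.2000 × √0.1450 ≈ 15.2000 × 0.3808 ≈ 5.7885
95% CI: 100.5840 ± 11.3454 ≈ (89.2386, 111.9294)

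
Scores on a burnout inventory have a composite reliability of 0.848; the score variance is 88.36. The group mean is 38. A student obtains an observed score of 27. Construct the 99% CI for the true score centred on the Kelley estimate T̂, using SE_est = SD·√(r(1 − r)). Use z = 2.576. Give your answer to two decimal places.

[19.98, 37.37]

SD = √88.36 = 9.40000
T̂ = 0.84800(27) + 0.15200(38) ≃ 28.67200
SE_est = SD · √(r(1 − r)) = 9.40000 · √0.12890 ≃ 9.40000 · 0.35902 ≃ 3.37480
99% CI: 28.67200 ± 8.69348 ≃ (19.97852, 37.36548)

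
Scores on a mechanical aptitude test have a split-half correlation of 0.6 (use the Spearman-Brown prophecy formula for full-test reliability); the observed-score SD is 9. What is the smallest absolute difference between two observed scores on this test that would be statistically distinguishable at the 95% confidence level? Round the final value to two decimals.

12.47

Full-length reliability (Spearman-Brown) = 2(0.6)/(1+0.6) ≈ 0.7500
SEM = 9.0000 × √(1 − 0.7500) = 9.0000 × √0.2500 ≈ 9.0000 × 0.5000 ≈ 4.5000
Standard error of the difference = 4.5000·√2 ≈ 6.3640
Smallest detectable difference = 1.96×6.3640 ≈ 12.4734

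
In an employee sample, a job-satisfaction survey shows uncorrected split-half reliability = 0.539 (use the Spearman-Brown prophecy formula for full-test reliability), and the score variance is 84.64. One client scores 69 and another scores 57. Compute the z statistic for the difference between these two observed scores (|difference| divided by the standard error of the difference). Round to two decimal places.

1.69

σ = 84.64^(1/2) = 9.200
r_full = 2·0.539 / (1 + 0.539) ≈ 0.700
SEM = 9.200×√(1 − 0.700) ≈ 5.035
SE_diff = √2 × SEM ≈ 7.121
z = |69 − 57| / 7.121 = 12 / 7.121 ≈ 1.685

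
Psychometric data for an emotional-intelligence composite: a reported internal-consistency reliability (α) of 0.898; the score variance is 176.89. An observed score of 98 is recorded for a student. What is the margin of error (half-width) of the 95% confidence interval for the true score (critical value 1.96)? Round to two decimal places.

SD = √176.89 = 13.3000
SEM = 13.3000*√(1 − 0.8980) ≈ 4.2477
Half-width = 1.96*4.2477 ≈ 8.3255

8.33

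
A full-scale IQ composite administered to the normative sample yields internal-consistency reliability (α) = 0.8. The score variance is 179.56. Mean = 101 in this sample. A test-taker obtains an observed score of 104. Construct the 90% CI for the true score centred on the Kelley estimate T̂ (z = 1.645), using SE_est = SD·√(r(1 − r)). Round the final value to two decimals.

[94.58, 112.22]

SD = √179.56 ≈ 13.400
T̂ = 0.800(104) + 0.200(101) ≈ 103.400
SE_est = 13.400×√(0.800×0.200) ≈ 5.360
90% CI: 103.400 ± 8.817 ≈ (94.583, 112.217)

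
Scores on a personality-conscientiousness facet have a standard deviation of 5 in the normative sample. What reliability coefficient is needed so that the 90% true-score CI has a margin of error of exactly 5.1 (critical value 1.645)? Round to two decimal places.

0.62

Required SEM = 5.1 / 1.645 ≈ 3.1003
Required reliability = 1 − (SEM/SD)² = 1 − 0.3845 ≈ 0.6155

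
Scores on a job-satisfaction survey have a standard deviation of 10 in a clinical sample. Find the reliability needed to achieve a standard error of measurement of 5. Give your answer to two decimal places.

r = 1 − (SEM / SD)² = 1 − (5.00000 / 10)² ≃ 1 − 0.25000 ≃ 0.75000

0.75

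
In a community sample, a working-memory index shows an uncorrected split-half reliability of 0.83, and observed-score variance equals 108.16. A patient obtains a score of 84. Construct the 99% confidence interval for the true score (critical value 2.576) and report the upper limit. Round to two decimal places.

92.17

SD = √108.16 ≈ 10.4000
Spearman-Brown: r = 2(0.83) / (1 + 0.83) = 1.6600 / 1.8300 ≈ 0.9071
The standard error of measurement is 10.4000·√(1 − 0.9071) ≈ 10.4000·0.3048 ≈ 3.1698.
Margin = 2.576 · 3.1698 ≈ 8.1654
Upper limit = 84 + 8.1654 ≈ 92.1654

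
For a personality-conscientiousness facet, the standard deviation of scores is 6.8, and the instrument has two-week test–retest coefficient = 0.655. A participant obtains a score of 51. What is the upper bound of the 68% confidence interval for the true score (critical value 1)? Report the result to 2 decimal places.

The standard error of measurement is 6.800·√(1 − 0.655) ≈ 6.800·0.587 ≈ 3.994.
Margin = 1 · 3.994 ≈ 3.994
Upper limit = 51 + 3.994 ≈ 54.994

54.99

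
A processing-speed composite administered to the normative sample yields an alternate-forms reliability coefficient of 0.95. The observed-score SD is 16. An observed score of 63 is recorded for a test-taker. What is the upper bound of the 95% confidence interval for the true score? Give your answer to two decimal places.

SEM = 16.000×√(1 − 0.950) ≈ 3.578
1.96 × SEM ≈ 7.012
Upper limit = 63 + 7.012 ≈ 70.012

70.01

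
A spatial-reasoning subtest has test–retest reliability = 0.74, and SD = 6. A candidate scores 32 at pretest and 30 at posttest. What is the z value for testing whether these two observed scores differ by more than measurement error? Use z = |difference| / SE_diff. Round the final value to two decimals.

The standard error of measurement is 6.0000·√(1 − 0.7400) ≃ 6.0000·0.5099 ≃ 3.0594.
Standard error of the difference = 3.0594·√2 ≃ 4.3267
z = |32 − 30| / 4.3267 = 2 / 4.3267 ≃ 0.4623

0.46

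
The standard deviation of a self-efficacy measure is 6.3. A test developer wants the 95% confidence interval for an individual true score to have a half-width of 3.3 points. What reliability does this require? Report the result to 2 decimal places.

SEM needed = half-width / z = 3.3/1.96 ≈ 1.6837
r = 1 − (SEM / SD)² = 1 − (1.6837 / 6.3)² ≈ 1 − 0.0714 ≈ 0.9286

0.93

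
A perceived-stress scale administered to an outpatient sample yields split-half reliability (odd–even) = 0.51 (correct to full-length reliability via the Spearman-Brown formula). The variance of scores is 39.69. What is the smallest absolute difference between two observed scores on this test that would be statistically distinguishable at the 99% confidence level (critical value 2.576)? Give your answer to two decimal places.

13.07

SD = √39.69 ≈ 6.300
r_full = 2·0.51 / (1 + 0.51) ≈ 0.675
SEM = 6.300 · √(1 − 0.675) = 6.300 · √0.325 ≈ 6.300 · 0.570 ≈ 3.589
SE_diff = √2 · SEM ≈ 5.075
Smallest detectable difference = 2.576·5.075 ≈ 13.074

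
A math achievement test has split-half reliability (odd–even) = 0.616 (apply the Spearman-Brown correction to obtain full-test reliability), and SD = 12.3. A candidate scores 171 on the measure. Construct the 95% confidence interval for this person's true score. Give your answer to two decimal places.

[159.25, 182.75]

Spearman-Brown: r = 2(0.616) / (1 + 0.616) = 1.2320 / 1.6160 ≃ 0.7624
The standard error of measurement is 12.3000·√(1 − 0.7624) ≃ 12.3000·0.4875 ≃ 5.9958.
1.96 · SEM ≃ 11.7518
95% CI: 171 ± 11.7518 = [159.2482, 182.7518]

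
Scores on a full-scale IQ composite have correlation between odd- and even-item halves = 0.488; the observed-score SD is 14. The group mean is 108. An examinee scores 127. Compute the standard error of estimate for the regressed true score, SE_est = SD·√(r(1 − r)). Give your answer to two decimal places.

6.65

Spearman-Brown: r = 2(0.488) / (1 + 0.488) = 0.976 / 1.488 ≈ 0.656
SE_est = SD × √(r(1 − r)) = 14.000 × √0.226 ≈ 14.000 × 0.475 ≈ 6.651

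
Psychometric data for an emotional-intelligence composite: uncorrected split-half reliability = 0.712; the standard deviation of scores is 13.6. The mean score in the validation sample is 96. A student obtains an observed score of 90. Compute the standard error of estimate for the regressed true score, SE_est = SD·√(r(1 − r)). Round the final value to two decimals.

Spearman-Brown: r = 2(0.712) / (1 + 0.712) = 1.42400 / 1.71200 ≃ 0.83178
SE_est = SD * √(r(1 − r)) = 13.60000 * √0.13992 ≃ 13.60000 * 0.37407 ≃ 5.08729

5.09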